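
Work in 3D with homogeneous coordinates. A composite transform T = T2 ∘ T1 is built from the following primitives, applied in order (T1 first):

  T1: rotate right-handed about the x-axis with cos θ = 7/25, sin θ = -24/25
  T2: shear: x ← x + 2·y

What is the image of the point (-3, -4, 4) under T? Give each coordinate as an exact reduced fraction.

T(p) = (61/25, 68/25, 124/25)

T1 rotate right-handed about the x-axis with cos θ = 7/25, sin θ = -24/25: (-3, -4, 4) → (-3, 68/25, 124/25)
T2 shear: x ← x + 2·y: (-3, 68/25, 124/25) → (61/25, 68/25, 124/25)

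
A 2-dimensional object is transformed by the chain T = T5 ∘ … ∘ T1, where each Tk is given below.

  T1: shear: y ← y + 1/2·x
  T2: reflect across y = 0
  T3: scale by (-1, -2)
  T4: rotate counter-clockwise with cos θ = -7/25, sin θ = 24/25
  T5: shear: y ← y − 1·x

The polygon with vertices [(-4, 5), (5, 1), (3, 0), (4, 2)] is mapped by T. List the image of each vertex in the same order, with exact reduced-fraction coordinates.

T1 shear: y ← y + 1/2·x: (-4, 5) → (-4, 3); (5, 1) → (5, 7/2); (3, 0) → (3, 3/2); (4, 2) → (4, 4)
T2 reflect across y = 0: (-4, 3) → (-4, -3); (5, 7/2) → (5, -7/2); (3, 3/2) → (3, -3/2); (4, 4) → (4, -4)
T3 scale by (-1, -2): (-4, -3) → (4, 6); (5, -7/2) → (-5, 7); (3, -3/2) → (-3, 3); (4, -4) → (-4, 8)
T4 rotate counter-clockwise with cos θ = -7/25, sin θ = 24/25: (4, 6) → (-172/25, 54/25); (-5, 7) → (-133/25, -169/25); (-3, 3) → (-51/25, -93/25); (-4, 8) → (-164/25, -152/25)
T5 shear: y ← y − 1·x: (-172/25, 54/25) → (-172/25, 226/25); (-133/25, -169/25) → (-133/25, -36/25); (-51/25, -93/25) → (-51/25, -42/25); (-164/25, -152/25) → (-164/25, 12/25)

image vertices: (-172/25, 226/25), (-133/25, -36/25), (-51/25, -42/25), (-164/25, 12/25)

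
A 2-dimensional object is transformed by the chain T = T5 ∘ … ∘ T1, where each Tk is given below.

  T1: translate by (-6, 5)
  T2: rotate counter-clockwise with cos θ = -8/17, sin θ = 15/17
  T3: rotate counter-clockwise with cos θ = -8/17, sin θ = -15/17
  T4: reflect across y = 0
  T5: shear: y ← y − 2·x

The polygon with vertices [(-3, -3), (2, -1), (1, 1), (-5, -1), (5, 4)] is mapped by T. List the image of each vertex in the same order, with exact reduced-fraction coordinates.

image vertices: (-9, 16), (-4, 4), (-5, 4), (-11, 18), (-1, -7)

T1 translate by (-6, 5): (-3, -3) → (-9, 2); (2, -1) → (-4, 4); (1, 1) → (-5, 6); (-5, -1) → (-11, 4); (5, 4) → (-1, 9)
T2 rotate counter-clockwise with cos θ = -8/17, sin θ = 15/17: (-9, 2) → (42/17, -151/17); (-4, 4) → (-28/17, -92/17); (-5, 6) → (-50/17, -123/17); (-11, 4) → (28/17, -197/17); (-1, 9) → (-127/17, -87/17)
T3 rotate counter-clockwise with cos θ = -8/17, sin θ = -15/17: (42/17, -151/17) → (-9, 2); (-28/17, -92/17) → (-4, 4); (-50/17, -123/17) → (-5, 6); (28/17, -197/17) → (-11, 4); (-127/17, -87/17) → (-1, 9)
T4 reflect across y = 0: (-9, 2) → (-9, -2); (-4, 4) → (-4, -4); (-5, 6) → (-5, -6); (-11, 4) → (-11, -4); (-1, 9) → (-1, -9)
T5 shear: y ← y − 2·x: (-9, -2) → (-9, 16); (-4, -4) → (-4, 4); (-5, -6) → (-5, 4); (-11, -4) → (-11, 18); (-1, -9) → (-1, -7)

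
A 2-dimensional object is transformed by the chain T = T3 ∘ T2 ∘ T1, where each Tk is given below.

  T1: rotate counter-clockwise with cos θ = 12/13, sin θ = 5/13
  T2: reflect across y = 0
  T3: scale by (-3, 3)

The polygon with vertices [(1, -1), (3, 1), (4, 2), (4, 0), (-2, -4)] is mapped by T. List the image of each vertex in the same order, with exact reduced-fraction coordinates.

image vertices: (-51/13, 21/13), (-93/13, -81/13), (-114/13, -132/13), (-144/13, -60/13), (12/13, 174/13)

T1 rotate counter-clockwise with cos θ = 12/13, sin θ = 5/13: (1, -1) → (17/13, -7/13); (3, 1) → (31/13, 27/13); (4, 2) → (38/13, 44/13); (4, 0) → (48/13, 20/13); (-2, -4) → (-4/13, -58/13)
T2 reflect across y = 0: (17/13, -7/13) → (17/13, 7/13); (31/13, 27/13) → (31/13, -27/13); (38/13, 44/13) → (38/13, -44/13); (48/13, 20/13) → (48/13, -20/13); (-4/13, -58/13) → (-4/13, 58/13)
T3 scale by (-3, 3): (17/13, 7/13) → (-51/13, 21/13); (31/13, -27/13) → (-93/13, -81/13); (38/13, -44/13) → (-114/13, -132/13); (48/13, -20/13) → (-144/13, -60/13); (-4/13, 58/13) → (12/13, 174/13)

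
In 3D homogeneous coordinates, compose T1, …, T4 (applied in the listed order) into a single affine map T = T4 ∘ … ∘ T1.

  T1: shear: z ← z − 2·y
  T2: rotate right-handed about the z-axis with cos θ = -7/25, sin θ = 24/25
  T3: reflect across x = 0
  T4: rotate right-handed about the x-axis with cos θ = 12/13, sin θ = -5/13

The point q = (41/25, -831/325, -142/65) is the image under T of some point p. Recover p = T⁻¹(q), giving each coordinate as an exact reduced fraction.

T1 = [1 0 0 0; 0 1 0 0; 0 -2 1 0; 0 0 0 1]
T2·T1 = [-7/25 -24/25 0 0; 24/25 -7/25 0 0; 0 -2 1 0; 0 0 0 1]
T3·…·T1 = [7/25 24/25 0 0; 24/25 -7/25 0 0; 0 -2 1 0; 0 0 0 1]
T4·…·T1 = [7/25 24/25 0 0; 288/325 -334/325 5/13 0; -24/65 -113/65 12/13 0; 0 0 0 1]
det M = -1; M⁻¹ = [7/25 288/325 -24/65 0; 24/25 -84/325 7/65 0; 48/25 -43/325 74/65 0; 0 0 0 1]
M⁻¹ · (41/25, -831/325, -142/65)ᵀ = (-1, 2, 1)ᵀ

p = (-1, 2, 1)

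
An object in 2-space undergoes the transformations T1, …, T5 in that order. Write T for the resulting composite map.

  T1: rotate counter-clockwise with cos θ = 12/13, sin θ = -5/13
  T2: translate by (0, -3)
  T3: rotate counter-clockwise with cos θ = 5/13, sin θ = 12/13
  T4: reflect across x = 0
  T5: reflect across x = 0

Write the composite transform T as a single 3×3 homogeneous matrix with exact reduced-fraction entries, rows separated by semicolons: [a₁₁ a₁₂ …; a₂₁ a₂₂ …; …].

T = [120/169 -119/169 36/13; 119/169 120/169 -15/13; 0 0 1]

T1 = [12/13 5/13 0; -5/13 12/13 0; 0 0 1]
T2·T1 = [12/13 5/13 0; -5/13 12/13 -3; 0 0 1]
T3·…·T1 = [120/169 -119/169 36/13; 119/169 120/169 -15/13; 0 0 1]
T4·…·T1 = [-120/169 119/169 -36/13; 119/169 120/169 -15/13; 0 0 1]
T5·…·T1 = [120/169 -119/169 36/13; 119/169 120/169 -15/13; 0 0 1]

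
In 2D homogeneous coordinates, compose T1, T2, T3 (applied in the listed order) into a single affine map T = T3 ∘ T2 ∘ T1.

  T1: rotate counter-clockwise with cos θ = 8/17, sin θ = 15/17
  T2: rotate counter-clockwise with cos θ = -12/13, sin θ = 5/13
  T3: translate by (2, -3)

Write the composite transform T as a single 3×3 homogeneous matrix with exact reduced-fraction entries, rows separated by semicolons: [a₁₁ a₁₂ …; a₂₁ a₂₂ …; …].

T1 = [8/17 -15/17 0; 15/17 8/17 0; 0 0 1]
T2·T1 = [-171/221 140/221 0; -140/221 -171/221 0; 0 0 1]
T3·…·T1 = [-171/221 140/221 2; -140/221 -171/221 -3; 0 0 1]

T = [-171/221 140/221 2; -140/221 -171/221 -3; 0 0 1]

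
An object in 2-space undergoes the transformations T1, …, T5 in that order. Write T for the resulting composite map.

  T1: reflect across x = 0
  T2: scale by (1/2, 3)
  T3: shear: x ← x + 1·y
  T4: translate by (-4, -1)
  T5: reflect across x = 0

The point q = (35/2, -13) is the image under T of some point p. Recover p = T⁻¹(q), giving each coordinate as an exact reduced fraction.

T1 = [-1 0 0; 0 1 0; 0 0 1]
T2·T1 = [-1/2 0 0; 0 3 0; 0 0 1]
T3·…·T1 = [-1/2 3 0; 0 3 0; 0 0 1]
T4·…·T1 = [-1/2 3 -4; 0 3 -1; 0 0 1]
T5·…·T1 = [1/2 -3 4; 0 3 -1; 0 0 1]
det M = 3/2; M⁻¹ = [2 2 -6; 0 1/3 1/3; 0 0 1]
M⁻¹ · (35/2, -13)ᵀ = (3, -4)ᵀ

p = (3, -4)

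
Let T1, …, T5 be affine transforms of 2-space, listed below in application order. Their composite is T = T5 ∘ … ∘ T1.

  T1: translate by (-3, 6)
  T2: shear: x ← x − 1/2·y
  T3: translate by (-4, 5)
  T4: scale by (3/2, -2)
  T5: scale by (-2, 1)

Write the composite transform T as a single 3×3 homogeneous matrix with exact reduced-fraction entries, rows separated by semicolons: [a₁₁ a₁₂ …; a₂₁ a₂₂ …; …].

T = [-3 3/2 30; 0 -2 -22; 0 0 1]

T1 = [1 0 -3; 0 1 6; 0 0 1]
T2·T1 = [1 -1/2 -6; 0 1 6; 0 0 1]
T3·…·T1 = [1 -1/2 -10; 0 1 11; 0 0 1]
T4·…·T1 = [3/2 -3/4 -15; 0 -2 -22; 0 0 1]
T5·…·T1 = [-3 3/2 30; 0 -2 -22; 0 0 1]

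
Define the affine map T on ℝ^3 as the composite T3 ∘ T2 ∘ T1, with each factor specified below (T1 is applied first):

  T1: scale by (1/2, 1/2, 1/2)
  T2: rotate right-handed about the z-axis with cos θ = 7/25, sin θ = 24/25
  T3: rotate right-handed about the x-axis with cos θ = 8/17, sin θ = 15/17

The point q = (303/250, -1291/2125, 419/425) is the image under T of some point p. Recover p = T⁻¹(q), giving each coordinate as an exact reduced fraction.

T1 = [1/2 0 0 0; 0 1/2 0 0; 0 0 1/2 0; 0 0 0 1]
T2·T1 = [7/50 -12/25 0 0; 12/25 7/50 0 0; 0 0 1/2 0; 0 0 0 1]
T3·…·T1 = [7/50 -12/25 0 0; 96/425 28/425 -15/34 0; 36/85 21/170 4/17 0; 0 0 0 1]
det M = 1/8; M⁻¹ = [14/25 384/425 144/85 0; -48/25 112/425 42/85 0; 0 -30/17 16/17 0; 0 0 0 1]
M⁻¹ · (303/250, -1291/2125, 419/425)ᵀ = (9/5, -2, 2)ᵀ

p = (9/5, -2, 2)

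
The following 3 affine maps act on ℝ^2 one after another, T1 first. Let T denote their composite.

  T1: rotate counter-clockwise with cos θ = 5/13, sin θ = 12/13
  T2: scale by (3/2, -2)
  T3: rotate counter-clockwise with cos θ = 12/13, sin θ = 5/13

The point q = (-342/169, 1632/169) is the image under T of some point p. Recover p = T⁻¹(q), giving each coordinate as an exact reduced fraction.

T1 = [5/13 -12/13 0; 12/13 5/13 0; 0 0 1]
T2·T1 = [15/26 -18/13 0; -24/13 -10/13 0; 0 0 1]
T3·…·T1 = [210/169 -166/169 0; -501/338 -210/169 0; 0 0 1]
det M = -3; M⁻¹ = [70/169 -166/507 0; -167/338 -70/169 0; 0 0 1]
M⁻¹ · (-342/169, 1632/169)ᵀ = (-4, -3)ᵀ

p = (-4, -3)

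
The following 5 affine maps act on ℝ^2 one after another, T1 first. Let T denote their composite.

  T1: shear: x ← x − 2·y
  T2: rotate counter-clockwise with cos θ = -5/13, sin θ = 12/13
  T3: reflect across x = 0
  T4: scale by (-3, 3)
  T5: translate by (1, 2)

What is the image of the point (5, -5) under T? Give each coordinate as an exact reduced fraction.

T(p) = (-32/13, 641/13)

T1 shear: x ← x − 2·y: (5, -5) → (15, -5)
T2 rotate counter-clockwise with cos θ = -5/13, sin θ = 12/13: (15, -5) → (-15/13, 205/13)
T3 reflect across x = 0: (-15/13, 205/13) → (15/13, 205/13)
T4 scale by (-3, 3): (15/13, 205/13) → (-45/13, 615/13)
T5 translate by (1, 2): (-45/13, 615/13) → (-32/13, 641/13)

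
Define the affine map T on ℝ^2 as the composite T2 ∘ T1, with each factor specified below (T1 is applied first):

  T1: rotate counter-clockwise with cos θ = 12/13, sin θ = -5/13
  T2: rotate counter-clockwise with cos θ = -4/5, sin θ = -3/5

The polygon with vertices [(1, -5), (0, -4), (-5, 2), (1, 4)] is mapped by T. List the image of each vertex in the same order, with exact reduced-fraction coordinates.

T1 rotate counter-clockwise with cos θ = 12/13, sin θ = -5/13: (1, -5) → (-1, -5); (0, -4) → (-20/13, -48/13); (-5, 2) → (-50/13, 49/13); (1, 4) → (32/13, 43/13)
T2 rotate counter-clockwise with cos θ = -4/5, sin θ = -3/5: (-1, -5) → (-11/5, 23/5); (-20/13, -48/13) → (-64/65, 252/65); (-50/13, 49/13) → (347/65, -46/65); (32/13, 43/13) → (1/65, -268/65)

image vertices: (-11/5, 23/5), (-64/65, 252/65), (347/65, -46/65), (1/65, -268/65)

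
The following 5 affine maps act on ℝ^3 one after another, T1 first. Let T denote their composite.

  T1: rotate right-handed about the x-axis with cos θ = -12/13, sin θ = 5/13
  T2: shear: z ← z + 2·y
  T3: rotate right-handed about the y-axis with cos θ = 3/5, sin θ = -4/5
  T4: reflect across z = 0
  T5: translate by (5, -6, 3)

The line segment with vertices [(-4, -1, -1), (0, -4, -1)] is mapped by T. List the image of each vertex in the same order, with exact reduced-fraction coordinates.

T1 rotate right-handed about the x-axis with cos θ = -12/13, sin θ = 5/13: (-4, -1, -1) → (-4, 17/13, 7/13); (0, -4, -1) → (0, 53/13, -8/13)
T2 shear: z ← z + 2·y: (-4, 17/13, 7/13) → (-4, 17/13, 41/13); (0, 53/13, -8/13) → (0, 53/13, 98/13)
T3 rotate right-handed about the y-axis with cos θ = 3/5, sin θ = -4/5: (-4, 17/13, 41/13) → (-64/13, 17/13, -17/13); (0, 53/13, 98/13) → (-392/65, 53/13, 294/65)
T4 reflect across z = 0: (-64/13, 17/13, -17/13) → (-64/13, 17/13, 17/13); (-392/65, 53/13, 294/65) → (-392/65, 53/13, -294/65)
T5 translate by (5, -6, 3): (-64/13, 17/13, 17/13) → (1/13, -61/13, 56/13); (-392/65, 53/13, -294/65) → (-67/65, -25/13, -99/65)

image vertices: (1/13, -61/13, 56/13), (-67/65, -25/13, -99/65)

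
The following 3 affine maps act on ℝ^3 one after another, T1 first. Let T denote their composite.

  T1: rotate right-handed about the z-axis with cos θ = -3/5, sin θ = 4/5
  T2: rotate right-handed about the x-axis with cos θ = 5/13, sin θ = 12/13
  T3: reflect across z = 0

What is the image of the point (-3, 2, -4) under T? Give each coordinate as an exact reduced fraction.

T1 rotate right-handed about the z-axis with cos θ = -3/5, sin θ = 4/5: (-3, 2, -4) → (1/5, -18/5, -4)
T2 rotate right-handed about the x-axis with cos θ = 5/13, sin θ = 12/13: (1/5, -18/5, -4) → (1/5, 30/13, -316/65)
T3 reflect across z = 0: (1/5, 30/13, -316/65) → (1/5, 30/13, 316/65)

T(p) = (1/5, 30/13, 316/65)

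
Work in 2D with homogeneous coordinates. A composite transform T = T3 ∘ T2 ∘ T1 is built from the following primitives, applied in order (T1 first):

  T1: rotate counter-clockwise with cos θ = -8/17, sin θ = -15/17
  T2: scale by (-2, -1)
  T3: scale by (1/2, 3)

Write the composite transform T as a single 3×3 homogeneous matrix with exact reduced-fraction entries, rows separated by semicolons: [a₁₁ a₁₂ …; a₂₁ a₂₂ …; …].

T = [8/17 -15/17 0; 45/17 24/17 0; 0 0 1]

T1 = [-8/17 15/17 0; -15/17 -8/17 0; 0 0 1]
T2·T1 = [16/17 -30/17 0; 15/17 8/17 0; 0 0 1]
T3·…·T1 = [8/17 -15/17 0; 45/17 24/17 0; 0 0 1]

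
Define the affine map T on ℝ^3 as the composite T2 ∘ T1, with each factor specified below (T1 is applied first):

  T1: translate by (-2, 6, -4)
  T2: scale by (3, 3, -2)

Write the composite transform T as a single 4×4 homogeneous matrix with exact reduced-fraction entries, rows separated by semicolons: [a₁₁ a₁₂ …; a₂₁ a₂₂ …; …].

T = [3 0 0 -6; 0 3 0 18; 0 0 -2 8; 0 0 0 1]

T1 = [1 0 0 -2; 0 1 0 6; 0 0 1 -4; 0 0 0 1]
T2·T1 = [3 0 0 -6; 0 3 0 18; 0 0 -2 8; 0 0 0 1]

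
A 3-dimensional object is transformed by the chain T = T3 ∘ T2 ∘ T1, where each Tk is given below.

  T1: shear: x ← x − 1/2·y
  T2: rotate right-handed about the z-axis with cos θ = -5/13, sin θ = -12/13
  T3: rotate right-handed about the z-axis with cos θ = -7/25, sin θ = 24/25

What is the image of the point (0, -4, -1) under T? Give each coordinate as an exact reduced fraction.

T(p) = (502/325, -1364/325, -1)

T1 shear: x ← x − 1/2·y: (0, -4, -1) → (2, -4, -1)
T2 rotate right-handed about the z-axis with cos θ = -5/13, sin θ = -12/13: (2, -4, -1) → (-58/13, -4/13, -1)
T3 rotate right-handed about the z-axis with cos θ = -7/25, sin θ = 24/25: (-58/13, -4/13, -1) → (502/325, -1364/325, -1)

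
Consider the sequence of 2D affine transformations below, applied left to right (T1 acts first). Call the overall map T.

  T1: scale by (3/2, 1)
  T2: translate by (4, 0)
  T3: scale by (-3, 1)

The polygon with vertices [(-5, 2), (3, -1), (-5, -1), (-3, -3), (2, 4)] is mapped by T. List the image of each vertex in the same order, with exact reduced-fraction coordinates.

image vertices: (21/2, 2), (-51/2, -1), (21/2, -1), (3/2, -3), (-21, 4)

T1 scale by (3/2, 1): (-5, 2) → (-15/2, 2); (3, -1) → (9/2, -1); (-5, -1) → (-15/2, -1); (-3, -3) → (-9/2, -3); (2, 4) → (3, 4)
T2 translate by (4, 0): (-15/2, 2) → (-7/2, 2); (9/2, -1) → (17/2, -1); (-15/2, -1) → (-7/2, -1); (-9/2, -3) → (-1/2, -3); (3, 4) → (7, 4)
T3 scale by (-3, 1): (-7/2, 2) → (21/2, 2); (17/2, -1) → (-51/2, -1); (-7/2, -1) → (21/2, -1); (-1/2, -3) → (3/2, -3); (7, 4) → (-21, 4)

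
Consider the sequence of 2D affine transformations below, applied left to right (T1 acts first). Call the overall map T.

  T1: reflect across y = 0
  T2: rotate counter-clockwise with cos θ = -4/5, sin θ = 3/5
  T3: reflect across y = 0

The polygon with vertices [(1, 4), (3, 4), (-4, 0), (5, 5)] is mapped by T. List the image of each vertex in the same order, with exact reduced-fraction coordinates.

T1 reflect across y = 0: (1, 4) → (1, -4); (3, 4) → (3, -4); (-4, 0) → (-4, 0); (5, 5) → (5, -5)
T2 rotate counter-clockwise with cos θ = -4/5, sin θ = 3/5: (1, -4) → (8/5, 19/5); (3, -4) → (0, 5); (-4, 0) → (16/5, -12/5); (5, -5) → (-1, 7)
T3 reflect across y = 0: (8/5, 19/5) → (8/5, -19/5); (0, 5) → (0, -5); (16/5, -12/5) → (16/5, 12/5); (-1, 7) → (-1, -7)

image vertices: (8/5, -19/5), (0, -5), (16/5, 12/5), (-1, -7)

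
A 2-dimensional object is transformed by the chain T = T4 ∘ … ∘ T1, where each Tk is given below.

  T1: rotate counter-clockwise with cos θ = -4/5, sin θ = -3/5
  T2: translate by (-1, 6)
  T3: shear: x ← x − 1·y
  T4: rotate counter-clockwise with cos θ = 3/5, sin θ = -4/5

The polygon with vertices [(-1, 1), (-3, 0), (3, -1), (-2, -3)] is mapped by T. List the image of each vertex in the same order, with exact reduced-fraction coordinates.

T1 rotate counter-clockwise with cos θ = -4/5, sin θ = -3/5: (-1, 1) → (7/5, -1/5); (-3, 0) → (12/5, 9/5); (3, -1) → (-3, -1); (-2, -3) → (-1/5, 18/5)
T2 translate by (-1, 6): (7/5, -1/5) → (2/5, 29/5); (12/5, 9/5) → (7/5, 39/5); (-3, -1) → (-4, 5); (-1/5, 18/5) → (-6/5, 48/5)
T3 shear: x ← x − 1·y: (2/5, 29/5) → (-27/5, 29/5); (7/5, 39/5) → (-32/5, 39/5); (-4, 5) → (-9, 5); (-6/5, 48/5) → (-54/5, 48/5)
T4 rotate counter-clockwise with cos θ = 3/5, sin θ = -4/5: (-27/5, 29/5) → (7/5, 39/5); (-32/5, 39/5) → (12/5, 49/5); (-9, 5) → (-7/5, 51/5); (-54/5, 48/5) → (6/5, 72/5)

image vertices: (7/5, 39/5), (12/5, 49/5), (-7/5, 51/5), (6/5, 72/5)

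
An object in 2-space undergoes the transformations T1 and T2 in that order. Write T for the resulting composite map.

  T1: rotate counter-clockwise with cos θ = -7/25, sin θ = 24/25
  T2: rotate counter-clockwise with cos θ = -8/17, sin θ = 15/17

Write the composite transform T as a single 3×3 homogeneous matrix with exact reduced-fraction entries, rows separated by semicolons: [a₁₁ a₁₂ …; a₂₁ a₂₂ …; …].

T1 = [-7/25 -24/25 0; 24/25 -7/25 0; 0 0 1]
T2·T1 = [-304/425 297/425 0; -297/425 -304/425 0; 0 0 1]

T = [-304/425 297/425 0; -297/425 -304/425 0; 0 0 1]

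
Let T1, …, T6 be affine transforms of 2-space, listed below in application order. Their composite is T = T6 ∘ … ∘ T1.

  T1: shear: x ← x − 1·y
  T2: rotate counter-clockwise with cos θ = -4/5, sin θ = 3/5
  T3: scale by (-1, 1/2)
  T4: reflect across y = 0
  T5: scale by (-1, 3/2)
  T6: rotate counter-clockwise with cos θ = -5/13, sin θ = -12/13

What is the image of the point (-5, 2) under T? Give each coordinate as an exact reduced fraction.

T1 shear: x ← x − 1·y: (-5, 2) → (-7, 2)
T2 rotate counter-clockwise with cos θ = -4/5, sin θ = 3/5: (-7, 2) → (22/5, -29/5)
T3 scale by (-1, 1/2): (22/5, -29/5) → (-22/5, -29/10)
T4 reflect across y = 0: (-22/5, -29/10) → (-22/5, 29/10)
T5 scale by (-1, 3/2): (-22/5, 29/10) → (22/5, 87/20)
T6 rotate counter-clockwise with cos θ = -5/13, sin θ = -12/13: (22/5, 87/20) → (151/65, -1491/260)

T(p) = (151/65, -1491/260)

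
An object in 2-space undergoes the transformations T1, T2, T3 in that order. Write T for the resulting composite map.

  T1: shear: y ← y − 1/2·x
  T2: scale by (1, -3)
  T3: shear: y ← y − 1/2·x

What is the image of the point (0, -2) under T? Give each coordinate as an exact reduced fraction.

T(p) = (0, 6)

T1 shear: y ← y − 1/2·x: (0, -2) → (0, -2)
T2 scale by (1, -3): (0, -2) → (0, 6)
T3 shear: y ← y − 1/2·x: (0, 6) → (0, 6)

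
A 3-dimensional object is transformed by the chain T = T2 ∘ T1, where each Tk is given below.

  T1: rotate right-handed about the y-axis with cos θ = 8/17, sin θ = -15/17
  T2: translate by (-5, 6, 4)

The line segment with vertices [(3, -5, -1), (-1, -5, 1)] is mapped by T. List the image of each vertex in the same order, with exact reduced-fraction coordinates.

image vertices: (-46/17, 1, 105/17), (-108/17, 1, 61/17)

T1 rotate right-handed about the y-axis with cos θ = 8/17, sin θ = -15/17: (3, -5, -1) → (39/17, -5, 37/17); (-1, -5, 1) → (-23/17, -5, -7/17)
T2 translate by (-5, 6, 4): (39/17, -5, 37/17) → (-46/17, 1, 105/17); (-23/17, -5, -7/17) → (-108/17, 1, 61/17)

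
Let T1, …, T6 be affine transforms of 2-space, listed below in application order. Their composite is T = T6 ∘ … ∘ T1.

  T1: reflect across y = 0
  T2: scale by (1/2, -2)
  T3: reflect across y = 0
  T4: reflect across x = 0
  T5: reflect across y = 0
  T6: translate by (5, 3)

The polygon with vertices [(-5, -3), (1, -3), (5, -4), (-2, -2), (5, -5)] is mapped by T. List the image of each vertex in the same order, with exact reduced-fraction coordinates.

T1 reflect across y = 0: (-5, -3) → (-5, 3); (1, -3) → (1, 3); (5, -4) → (5, 4); (-2, -2) → (-2, 2); (5, -5) → (5, 5)
T2 scale by (1/2, -2): (-5, 3) → (-5/2, -6); (1, 3) → (1/2, -6); (5, 4) → (5/2, -8); (-2, 2) → (-1, -4); (5, 5) → (5/2, -10)
T3 reflect across y = 0: (-5/2, -6) → (-5/2, 6); (1/2, -6) → (1/2, 6); (5/2, -8) → (5/2, 8); (-1, -4) → (-1, 4); (5/2, -10) → (5/2, 10)
T4 reflect across x = 0: (-5/2, 6) → (5/2, 6); (1/2, 6) → (-1/2, 6); (5/2, 8) → (-5/2, 8); (-1, 4) → (1, 4); (5/2, 10) → (-5/2, 10)
T5 reflect across y = 0: (5/2, 6) → (5/2, -6); (-1/2, 6) → (-1/2, -6); (-5/2, 8) → (-5/2, -8); (1, 4) → (1, -4); (-5/2, 10) → (-5/2, -10)
T6 translate by (5, 3): (5/2, -6) → (15/2, -3); (-1/2, -6) → (9/2, -3); (-5/2, -8) → (5/2, -5); (1, -4) → (6, -1); (-5/2, -10) → (5/2, -7)

image vertices: (15/2, -3), (9/2, -3), (5/2, -5), (6, -1), (5/2, -7)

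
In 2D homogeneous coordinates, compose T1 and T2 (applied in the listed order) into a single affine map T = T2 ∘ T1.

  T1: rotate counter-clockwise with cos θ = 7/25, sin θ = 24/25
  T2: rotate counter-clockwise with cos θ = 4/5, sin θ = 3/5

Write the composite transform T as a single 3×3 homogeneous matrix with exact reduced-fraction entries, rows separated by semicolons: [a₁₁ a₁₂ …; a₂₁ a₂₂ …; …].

T1 = [7/25 -24/25 0; 24/25 7/25 0; 0 0 1]
T2·T1 = [-44/125 -117/125 0; 117/125 -44/125 0; 0 0 1]

T = [-44/125 -117/125 0; 117/125 -44/125 0; 0 0 1]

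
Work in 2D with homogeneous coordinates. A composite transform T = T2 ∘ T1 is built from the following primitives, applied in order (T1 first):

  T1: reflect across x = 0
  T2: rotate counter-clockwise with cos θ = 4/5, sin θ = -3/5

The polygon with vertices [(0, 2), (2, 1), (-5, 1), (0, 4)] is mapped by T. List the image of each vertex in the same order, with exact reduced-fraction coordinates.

image vertices: (6/5, 8/5), (-1, 2), (23/5, -11/5), (12/5, 16/5)

T1 reflect across x = 0: (0, 2) → (0, 2); (2, 1) → (-2, 1); (-5, 1) → (5, 1); (0, 4) → (0, 4)
T2 rotate counter-clockwise with cos θ = 4/5, sin θ = -3/5: (0, 2) → (6/5, 8/5); (-2, 1) → (-1, 2); (5, 1) → (23/5, -11/5); (0, 4) → (12/5, 16/5)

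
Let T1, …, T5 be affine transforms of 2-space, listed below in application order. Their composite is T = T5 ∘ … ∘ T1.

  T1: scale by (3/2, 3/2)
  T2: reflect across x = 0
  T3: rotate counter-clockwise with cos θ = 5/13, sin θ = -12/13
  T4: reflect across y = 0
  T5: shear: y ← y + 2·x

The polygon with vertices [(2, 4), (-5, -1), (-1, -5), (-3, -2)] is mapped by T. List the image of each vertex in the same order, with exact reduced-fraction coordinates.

image vertices: (57/13, 48/13), (3/2, 21/2), (-165/26, -219/26), (-27/26, 42/13)

T1 scale by (3/2, 3/2): (2, 4) → (3, 6); (-5, -1) → (-15/2, -3/2); (-1, -5) → (-3/2, -15/2); (-3, -2) → (-9/2, -3)
T2 reflect across x = 0: (3, 6) → (-3, 6); (-15/2, -3/2) → (15/2, -3/2); (-3/2, -15/2) → (3/2, -15/2); (-9/2, -3) → (9/2, -3)
T3 rotate counter-clockwise with cos θ = 5/13, sin θ = -12/13: (-3, 6) → (57/13, 66/13); (15/2, -3/2) → (3/2, -15/2); (3/2, -15/2) → (-165/26, -111/26); (9/2, -3) → (-27/26, -69/13)
T4 reflect across y = 0: (57/13, 66/13) → (57/13, -66/13); (3/2, -15/2) → (3/2, 15/2); (-165/26, -111/26) → (-165/26, 111/26); (-27/26, -69/13) → (-27/26, 69/13)
T5 shear: y ← y + 2·x: (57/13, -66/13) → (57/13, 48/13); (3/2, 15/2) → (3/2, 21/2); (-165/26, 111/26) → (-165/26, -219/26); (-27/26, 69/13) → (-27/26, 42/13)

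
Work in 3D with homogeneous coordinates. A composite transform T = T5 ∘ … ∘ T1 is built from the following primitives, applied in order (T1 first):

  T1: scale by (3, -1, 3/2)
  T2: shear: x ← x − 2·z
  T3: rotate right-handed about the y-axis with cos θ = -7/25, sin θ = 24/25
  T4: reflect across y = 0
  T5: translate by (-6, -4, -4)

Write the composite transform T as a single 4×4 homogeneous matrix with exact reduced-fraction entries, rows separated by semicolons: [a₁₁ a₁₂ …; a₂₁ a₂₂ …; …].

T1 = [3 0 0 0; 0 -1 0 0; 0 0 3/2 0; 0 0 0 1]
T2·T1 = [3 0 -3 0; 0 -1 0 0; 0 0 3/2 0; 0 0 0 1]
T3·…·T1 = [-21/25 0 57/25 0; 0 -1 0 0; -72/25 0 123/50 0; 0 0 0 1]
T4·…·T1 = [-21/25 0 57/25 0; 0 1 0 0; -72/25 0 123/50 0; 0 0 0 1]
T5·…·T1 = [-21/25 0 57/25 -6; 0 1 0 -4; -72/25 0 123/50 -4; 0 0 0 1]

T = [-21/25 0 57/25 -6; 0 1 0 -4; -72/25 0 123/50 -4; 0 0 0 1]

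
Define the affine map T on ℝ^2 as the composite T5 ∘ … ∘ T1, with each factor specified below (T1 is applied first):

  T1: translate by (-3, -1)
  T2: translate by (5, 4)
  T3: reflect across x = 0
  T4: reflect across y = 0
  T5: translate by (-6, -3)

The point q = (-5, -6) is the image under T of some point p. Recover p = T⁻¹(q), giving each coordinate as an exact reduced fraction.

T1 = [1 0 -3; 0 1 -1; 0 0 1]
T2·T1 = [1 0 2; 0 1 3; 0 0 1]
T3·…·T1 = [-1 0 -2; 0 1 3; 0 0 1]
T4·…·T1 = [-1 0 -2; 0 -1 -3; 0 0 1]
T5·…·T1 = [-1 0 -8; 0 -1 -6; 0 0 1]
det M = 1; M⁻¹ = [-1 0 -8; 0 -1 -6; 0 0 1]
M⁻¹ · (-5, -6)ᵀ = (-3, 0)ᵀ

p = (-3, 0)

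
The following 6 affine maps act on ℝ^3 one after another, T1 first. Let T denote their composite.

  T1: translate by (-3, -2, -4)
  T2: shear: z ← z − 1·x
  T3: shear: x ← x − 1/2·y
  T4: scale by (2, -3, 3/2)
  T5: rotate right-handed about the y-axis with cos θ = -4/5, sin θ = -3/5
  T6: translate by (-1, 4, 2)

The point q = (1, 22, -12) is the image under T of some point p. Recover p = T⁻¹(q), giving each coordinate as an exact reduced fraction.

p = (-5, -4, 8/3)

T1 = [1 0 0 -3; 0 1 0 -2; 0 0 1 -4; 0 0 0 1]
T2·T1 = [1 0 0 -3; 0 1 0 -2; -1 0 1 -1; 0 0 0 1]
T3·…·T1 = [1 -1/2 0 -2; 0 1 0 -2; -1 0 1 -1; 0 0 0 1]
T4·…·T1 = [2 -1 0 -4; 0 -3 0 6; -3/2 0 3/2 -3/2; 0 0 0 1]
T5·…·T1 = [-7/10 4/5 -9/10 41/10; 0 -3 0 6; 12/5 -3/5 -6/5 -6/5; 0 0 0 1]
T6·…·T1 = [-7/10 4/5 -9/10 31/10; 0 -3 0 10; 12/5 -3/5 -6/5 4/5; 0 0 0 1]
det M = -9; M⁻¹ = [-2/5 -1/6 3/10 8/3; 0 -1/3 0 10/3; -4/5 -1/6 -7/30 13/3; 0 0 0 1]
M⁻¹ · (1, 22, -12)ᵀ = (-5, -4, 8/3)ᵀ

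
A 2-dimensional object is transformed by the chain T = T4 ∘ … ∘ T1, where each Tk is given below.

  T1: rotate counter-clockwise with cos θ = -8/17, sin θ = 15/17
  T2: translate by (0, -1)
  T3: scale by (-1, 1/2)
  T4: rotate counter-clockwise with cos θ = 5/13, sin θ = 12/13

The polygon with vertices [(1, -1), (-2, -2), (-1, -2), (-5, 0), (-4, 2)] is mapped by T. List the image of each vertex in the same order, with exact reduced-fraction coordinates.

image vertices: (-71/221, -69/221), (-44/221, -1259/442), (-94/221, -496/221), (352/221, -710/221), (548/221, -513/442)

T1 rotate counter-clockwise with cos θ = -8/17, sin θ = 15/17: (1, -1) → (7/17, 23/17); (-2, -2) → (46/17, -14/17); (-1, -2) → (38/17, 1/17); (-5, 0) → (40/17, -75/17); (-4, 2) → (2/17, -76/17)
T2 translate by (0, -1): (7/17, 23/17) → (7/17, 6/17); (46/17, -14/17) → (46/17, -31/17); (38/17, 1/17) → (38/17, -16/17); (40/17, -75/17) → (40/17, -92/17); (2/17, -76/17) → (2/17, -93/17)
T3 scale by (-1, 1/2): (7/17, 6/17) → (-7/17, 3/17); (46/17, -31/17) → (-46/17, -31/34); (38/17, -16/17) → (-38/17, -8/17); (40/17, -92/17) → (-40/17, -46/17); (2/17, -93/17) → (-2/17, -93/34)
T4 rotate counter-clockwise with cos θ = 5/13, sin θ = 12/13: (-7/17, 3/17) → (-71/221, -69/221); (-46/17, -31/34) → (-44/221, -1259/442); (-38/17, -8/17) → (-94/221, -496/221); (-40/17, -46/17) → (352/221, -710/221); (-2/17, -93/34) → (548/221, -513/442)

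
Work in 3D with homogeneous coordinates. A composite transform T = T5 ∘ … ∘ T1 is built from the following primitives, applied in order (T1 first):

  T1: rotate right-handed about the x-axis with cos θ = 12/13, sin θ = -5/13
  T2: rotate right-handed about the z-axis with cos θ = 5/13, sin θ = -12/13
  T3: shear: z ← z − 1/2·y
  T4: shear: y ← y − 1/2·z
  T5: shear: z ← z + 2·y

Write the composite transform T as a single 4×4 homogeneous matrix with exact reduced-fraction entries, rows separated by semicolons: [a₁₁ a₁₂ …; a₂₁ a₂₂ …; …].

T = [5/13 144/169 60/169 0; -15/13 215/338 -187/676 0; -24/13 120/169 50/169 0; 0 0 0 1]

T1 = [1 0 0 0; 0 12/13 5/13 0; 0 -5/13 12/13 0; 0 0 0 1]
T2·T1 = [5/13 144/169 60/169 0; -12/13 60/169 25/169 0; 0 -5/13 12/13 0; 0 0 0 1]
T3·…·T1 = [5/13 144/169 60/169 0; -12/13 60/169 25/169 0; 6/13 -95/169 287/338 0; 0 0 0 1]
T4·…·T1 = [5/13 144/169 60/169 0; -15/13 215/338 -187/676 0; 6/13 -95/169 287/338 0; 0 0 0 1]
T5·…·T1 = [5/13 144/169 60/169 0; -15/13 215/338 -187/676 0; -24/13 120/169 50/169 0; 0 0 0 1]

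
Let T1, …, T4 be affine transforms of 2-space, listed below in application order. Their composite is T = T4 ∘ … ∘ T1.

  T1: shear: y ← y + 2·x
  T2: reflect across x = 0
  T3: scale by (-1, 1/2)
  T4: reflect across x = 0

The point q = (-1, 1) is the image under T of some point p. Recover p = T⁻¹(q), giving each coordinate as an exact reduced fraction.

p = (1, 0)

T1 = [1 0 0; 2 1 0; 0 0 1]
T2·T1 = [-1 0 0; 2 1 0; 0 0 1]
T3·…·T1 = [1 0 0; 1 1/2 0; 0 0 1]
T4·…·T1 = [-1 0 0; 1 1/2 0; 0 0 1]
det M = -1/2; M⁻¹ = [-1 0 0; 2 2 0; 0 0 1]
M⁻¹ · (-1, 1)ᵀ = (1, 0)ᵀ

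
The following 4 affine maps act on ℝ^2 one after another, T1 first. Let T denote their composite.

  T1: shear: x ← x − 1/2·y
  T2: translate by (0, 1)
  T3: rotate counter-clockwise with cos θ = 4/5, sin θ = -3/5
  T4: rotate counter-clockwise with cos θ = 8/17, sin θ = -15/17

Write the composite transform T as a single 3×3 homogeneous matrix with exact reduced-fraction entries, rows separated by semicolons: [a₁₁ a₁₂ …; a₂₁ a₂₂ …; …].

T1 = [1 -1/2 0; 0 1 0; 0 0 1]
T2·T1 = [1 -1/2 0; 0 1 1; 0 0 1]
T3·…·T1 = [4/5 1/5 3/5; -3/5 11/10 4/5; 0 0 1]
T4·…·T1 = [-13/85 181/170 84/85; -84/85 29/85 -13/85; 0 0 1]

T = [-13/85 181/170 84/85; -84/85 29/85 -13/85; 0 0 1]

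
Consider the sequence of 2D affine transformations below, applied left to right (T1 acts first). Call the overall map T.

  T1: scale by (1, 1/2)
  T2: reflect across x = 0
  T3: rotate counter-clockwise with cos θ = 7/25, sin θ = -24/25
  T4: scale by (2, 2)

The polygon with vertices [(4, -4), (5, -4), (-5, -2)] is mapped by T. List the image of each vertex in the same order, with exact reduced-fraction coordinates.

image vertices: (-152/25, 164/25), (-166/25, 212/25), (22/25, -254/25)

T1 scale by (1, 1/2): (4, -4) → (4, -2); (5, -4) → (5, -2); (-5, -2) → (-5, -1)
T2 reflect across x = 0: (4, -2) → (-4, -2); (5, -2) → (-5, -2); (-5, -1) → (5, -1)
T3 rotate counter-clockwise with cos θ = 7/25, sin θ = -24/25: (-4, -2) → (-76/25, 82/25); (-5, -2) → (-83/25, 106/25); (5, -1) → (11/25, -127/25)
T4 scale by (2, 2): (-76/25, 82/25) → (-152/25, 164/25); (-83/25, 106/25) → (-166/25, 212/25); (11/25, -127/25) → (22/25, -254/25)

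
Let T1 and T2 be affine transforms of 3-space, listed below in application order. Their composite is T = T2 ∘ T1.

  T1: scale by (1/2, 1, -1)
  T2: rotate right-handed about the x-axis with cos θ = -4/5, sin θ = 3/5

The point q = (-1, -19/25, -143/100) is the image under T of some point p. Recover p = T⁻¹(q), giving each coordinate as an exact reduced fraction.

p = (-2, -1/4, -8/5)

T1 = [1/2 0 0 0; 0 1 0 0; 0 0 -1 0; 0 0 0 1]
T2·T1 = [1/2 0 0 0; 0 -4/5 3/5 0; 0 3/5 4/5 0; 0 0 0 1]
det M = -1/2; M⁻¹ = [2 0 0 0; 0 -4/5 3/5 0; 0 3/5 4/5 0; 0 0 0 1]
M⁻¹ · (-1, -19/25, -143/100)ᵀ = (-2, -1/4, -8/5)ᵀ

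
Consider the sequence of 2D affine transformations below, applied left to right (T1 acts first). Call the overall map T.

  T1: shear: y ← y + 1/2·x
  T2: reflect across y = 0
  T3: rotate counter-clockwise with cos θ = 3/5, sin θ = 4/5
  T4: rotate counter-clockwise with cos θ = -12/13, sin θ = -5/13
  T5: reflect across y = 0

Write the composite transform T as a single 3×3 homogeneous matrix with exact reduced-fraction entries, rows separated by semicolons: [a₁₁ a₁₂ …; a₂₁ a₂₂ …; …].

T1 = [1 0 0; 1/2 1 0; 0 0 1]
T2·T1 = [1 0 0; -1/2 -1 0; 0 0 1]
T3·…·T1 = [1 4/5 0; 1/2 -3/5 0; 0 0 1]
T4·…·T1 = [-19/26 -63/65 0; -11/13 16/65 0; 0 0 1]
T5·…·T1 = [-19/26 -63/65 0; 11/13 -16/65 0; 0 0 1]

T = [-19/26 -63/65 0; 11/13 -16/65 0; 0 0 1]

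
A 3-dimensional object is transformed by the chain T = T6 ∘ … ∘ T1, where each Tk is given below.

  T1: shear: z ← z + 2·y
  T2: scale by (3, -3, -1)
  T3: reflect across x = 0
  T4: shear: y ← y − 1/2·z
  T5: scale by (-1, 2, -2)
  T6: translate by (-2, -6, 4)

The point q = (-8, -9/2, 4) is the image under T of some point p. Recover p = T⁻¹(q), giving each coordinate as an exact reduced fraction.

p = (-2, -1/4, 1/2)

T1 = [1 0 0 0; 0 1 0 0; 0 2 1 0; 0 0 0 1]
T2·T1 = [3 0 0 0; 0 -3 0 0; 0 -2 -1 0; 0 0 0 1]
T3·…·T1 = [-3 0 0 0; 0 -3 0 0; 0 -2 -1 0; 0 0 0 1]
T4·…·T1 = [-3 0 0 0; 0 -2 1/2 0; 0 -2 -1 0; 0 0 0 1]
T5·…·T1 = [3 0 0 0; 0 -4 1 0; 0 4 2 0; 0 0 0 1]
T6·…·T1 = [3 0 0 -2; 0 -4 1 -6; 0 4 2 4; 0 0 0 1]
det M = -36; M⁻¹ = [1/3 0 0 2/3; 0 -1/6 1/12 -4/3; 0 1/3 1/3 2/3; 0 0 0 1]
M⁻¹ · (-8, -9/2, 4)ᵀ = (-2, -1/4, 1/2)ᵀ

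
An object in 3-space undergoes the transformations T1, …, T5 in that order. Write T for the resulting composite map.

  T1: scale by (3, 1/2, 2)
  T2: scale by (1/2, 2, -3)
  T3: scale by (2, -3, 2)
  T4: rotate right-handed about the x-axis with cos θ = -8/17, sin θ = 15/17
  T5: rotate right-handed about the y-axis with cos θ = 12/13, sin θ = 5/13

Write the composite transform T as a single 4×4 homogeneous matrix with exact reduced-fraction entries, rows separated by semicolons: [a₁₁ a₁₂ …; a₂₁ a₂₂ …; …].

T = [36/13 -225/221 480/221 0; 0 24/17 180/17 0; -15/13 -540/221 1152/221 0; 0 0 0 1]

T1 = [3 0 0 0; 0 1/2 0 0; 0 0 2 0; 0 0 0 1]
T2·T1 = [3/2 0 0 0; 0 1 0 0; 0 0 -6 0; 0 0 0 1]
T3·…·T1 = [3 0 0 0; 0 -3 0 0; 0 0 -12 0; 0 0 0 1]
T4·…·T1 = [3 0 0 0; 0 24/17 180/17 0; 0 -45/17 96/17 0; 0 0 0 1]
T5·…·T1 = [36/13 -225/221 480/221 0; 0 24/17 180/17 0; -15/13 -540/221 1152/221 0; 0 0 0 1]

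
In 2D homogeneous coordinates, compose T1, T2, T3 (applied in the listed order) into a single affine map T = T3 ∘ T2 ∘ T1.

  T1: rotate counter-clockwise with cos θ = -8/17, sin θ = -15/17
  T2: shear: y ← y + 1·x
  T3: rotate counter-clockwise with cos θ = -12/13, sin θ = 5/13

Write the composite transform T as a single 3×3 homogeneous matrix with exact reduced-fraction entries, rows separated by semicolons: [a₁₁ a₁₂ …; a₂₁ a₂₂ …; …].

T1 = [-8/17 15/17 0; -15/17 -8/17 0; 0 0 1]
T2·T1 = [-8/17 15/17 0; -23/17 7/17 0; 0 0 1]
T3·…·T1 = [211/221 -215/221 0; 236/221 -9/221 0; 0 0 1]

T = [211/221 -215/221 0; 236/221 -9/221 0; 0 0 1]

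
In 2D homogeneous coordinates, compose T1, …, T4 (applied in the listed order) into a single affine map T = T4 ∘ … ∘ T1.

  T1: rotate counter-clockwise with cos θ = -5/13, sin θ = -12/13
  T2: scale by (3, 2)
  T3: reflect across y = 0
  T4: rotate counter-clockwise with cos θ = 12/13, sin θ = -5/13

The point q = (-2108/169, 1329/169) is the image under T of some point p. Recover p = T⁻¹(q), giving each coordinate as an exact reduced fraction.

p = (3, -4)

T1 = [-5/13 12/13 0; -12/13 -5/13 0; 0 0 1]
T2·T1 = [-15/13 36/13 0; -24/13 -10/13 0; 0 0 1]
T3·…·T1 = [-15/13 36/13 0; 24/13 10/13 0; 0 0 1]
T4·…·T1 = [-60/169 482/169 0; 363/169 -60/169 0; 0 0 1]
det M = -6; M⁻¹ = [10/169 241/507 0; 121/338 10/169 0; 0 0 1]
M⁻¹ · (-2108/169, 1329/169)ᵀ = (3, -4)ᵀ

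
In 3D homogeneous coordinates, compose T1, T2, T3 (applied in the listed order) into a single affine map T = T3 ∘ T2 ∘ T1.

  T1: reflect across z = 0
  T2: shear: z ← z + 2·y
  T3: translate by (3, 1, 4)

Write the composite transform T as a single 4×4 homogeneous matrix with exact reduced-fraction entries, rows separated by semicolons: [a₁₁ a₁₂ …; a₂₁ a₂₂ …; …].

T = [1 0 0 3; 0 1 0 1; 0 2 -1 4; 0 0 0 1]

T1 = [1 0 0 0; 0 1 0 0; 0 0 -1 0; 0 0 0 1]
T2·T1 = [1 0 0 0; 0 1 0 0; 0 2 -1 0; 0 0 0 1]
T3·…·T1 = [1 0 0 3; 0 1 0 1; 0 2 -1 4; 0 0 0 1]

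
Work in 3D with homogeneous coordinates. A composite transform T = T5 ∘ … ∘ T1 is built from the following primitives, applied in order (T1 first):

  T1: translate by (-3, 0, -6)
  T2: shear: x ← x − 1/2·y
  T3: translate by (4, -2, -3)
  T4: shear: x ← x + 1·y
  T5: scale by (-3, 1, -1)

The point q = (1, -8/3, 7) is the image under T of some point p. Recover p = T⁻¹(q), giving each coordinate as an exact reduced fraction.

p = (1, -2/3, 2)

T1 = [1 0 0 -3; 0 1 0 0; 0 0 1 -6; 0 0 0 1]
T2·T1 = [1 -1/2 0 -3; 0 1 0 0; 0 0 1 -6; 0 0 0 1]
T3·…·T1 = [1 -1/2 0 1; 0 1 0 -2; 0 0 1 -9; 0 0 0 1]
T4·…·T1 = [1 1/2 0 -1; 0 1 0 -2; 0 0 1 -9; 0 0 0 1]
T5·…·T1 = [-3 -3/2 0 3; 0 1 0 -2; 0 0 -1 9; 0 0 0 1]
det M = 3; M⁻¹ = [-1/3 -1/2 0 0; 0 1 0 2; 0 0 -1 9; 0 0 0 1]
M⁻¹ · (1, -8/3, 7)ᵀ = (1, -2/3, 2)ᵀ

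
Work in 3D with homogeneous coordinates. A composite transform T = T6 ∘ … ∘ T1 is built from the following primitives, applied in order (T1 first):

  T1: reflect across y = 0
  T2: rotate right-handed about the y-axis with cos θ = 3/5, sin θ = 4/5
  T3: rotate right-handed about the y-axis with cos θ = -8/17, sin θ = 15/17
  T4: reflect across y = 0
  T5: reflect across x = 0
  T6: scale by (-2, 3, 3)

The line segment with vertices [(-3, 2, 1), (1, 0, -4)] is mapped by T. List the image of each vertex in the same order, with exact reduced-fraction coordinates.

T1 reflect across y = 0: (-3, 2, 1) → (-3, -2, 1); (1, 0, -4) → (1, 0, -4)
T2 rotate right-handed about the y-axis with cos θ = 3/5, sin θ = 4/5: (-3, -2, 1) → (-1, -2, 3); (1, 0, -4) → (-13/5, 0, -16/5)
T3 rotate right-handed about the y-axis with cos θ = -8/17, sin θ = 15/17: (-1, -2, 3) → (53/17, -2, -9/17); (-13/5, 0, -16/5) → (-8/5, 0, 19/5)
T4 reflect across y = 0: (53/17, -2, -9/17) → (53/17, 2, -9/17); (-8/5, 0, 19/5) → (-8/5, 0, 19/5)
T5 reflect across x = 0: (53/17, 2, -9/17) → (-53/17, 2, -9/17); (-8/5, 0, 19/5) → (8/5, 0, 19/5)
T6 scale by (-2, 3, 3): (-53/17, 2, -9/17) → (106/17, 6, -27/17); (8/5, 0, 19/5) → (-16/5, 0, 57/5)

image vertices: (106/17, 6, -27/17), (-16/5, 0, 57/5)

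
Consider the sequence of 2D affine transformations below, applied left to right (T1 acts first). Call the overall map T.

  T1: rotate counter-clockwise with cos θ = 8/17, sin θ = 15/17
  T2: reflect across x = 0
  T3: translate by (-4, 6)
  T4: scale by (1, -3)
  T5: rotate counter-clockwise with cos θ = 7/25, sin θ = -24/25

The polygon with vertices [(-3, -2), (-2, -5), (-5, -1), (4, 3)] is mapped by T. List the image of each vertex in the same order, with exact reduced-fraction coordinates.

image vertices: (-694/85, 183/85), (-3193/425, 2376/425), (-1669/425, 633/425), (-13777/425, -2586/425)

T1 rotate counter-clockwise with cos θ = 8/17, sin θ = 15/17: (-3, -2) → (6/17, -61/17); (-2, -5) → (59/17, -70/17); (-5, -1) → (-25/17, -83/17); (4, 3) → (-13/17, 84/17)
T2 reflect across x = 0: (6/17, -61/17) → (-6/17, -61/17); (59/17, -70/17) → (-59/17, -70/17); (-25/17, -83/17) → (25/17, -83/17); (-13/17, 84/17) → (13/17, 84/17)
T3 translate by (-4, 6): (-6/17, -61/17) → (-74/17, 41/17); (-59/17, -70/17) → (-127/17, 32/17); (25/17, -83/17) → (-43/17, 19/17); (13/17, 84/17) → (-55/17, 186/17)
T4 scale by (1, -3): (-74/17, 41/17) → (-74/17, -123/17); (-127/17, 32/17) → (-127/17, -96/17); (-43/17, 19/17) → (-43/17, -57/17); (-55/17, 186/17) → (-55/17, -558/17)
T5 rotate counter-clockwise with cos θ = 7/25, sin θ = -24/25: (-74/17, -123/17) → (-694/85, 183/85); (-127/17, -96/17) → (-3193/425, 2376/425); (-43/17, -57/17) → (-1669/425, 633/425); (-55/17, -558/17) → (-13777/425, -2586/425)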